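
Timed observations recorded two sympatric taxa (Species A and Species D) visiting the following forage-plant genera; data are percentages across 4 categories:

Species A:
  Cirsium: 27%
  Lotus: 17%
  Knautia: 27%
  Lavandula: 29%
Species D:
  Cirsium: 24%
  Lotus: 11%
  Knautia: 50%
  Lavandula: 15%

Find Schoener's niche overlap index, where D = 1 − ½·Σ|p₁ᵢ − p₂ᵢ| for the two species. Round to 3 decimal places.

Convert percentages to proportions (divide by 100).
Σ|p₁ᵢ − p₂ᵢ| = 0.03 + 0.06 + 0.23 + 0.14 = 0.46
D = 1 − ½ × 0.46 = 1 − 0.230 = 0.77000

0.770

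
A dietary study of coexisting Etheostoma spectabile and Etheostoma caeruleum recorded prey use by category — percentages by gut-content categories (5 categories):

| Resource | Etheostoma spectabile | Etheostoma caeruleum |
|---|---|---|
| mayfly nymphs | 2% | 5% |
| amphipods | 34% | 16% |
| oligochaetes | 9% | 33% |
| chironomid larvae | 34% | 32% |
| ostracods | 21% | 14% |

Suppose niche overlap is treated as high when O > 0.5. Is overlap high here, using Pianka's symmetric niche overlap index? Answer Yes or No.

Convert percentages to proportions (divide by 100).
Σ p₁ᵢp₂ᵢ = 0.0010 + 0.0544 + 0.0297 + 0.1088 + 0.0294 = 0.2233
Σp_1ᵢ² = 0.02² + 0.34² + 0.09² + 0.34² + 0.21² = 0.0004 + 0.1156 + 0.0081 + 0.1156 + 0.0441 = 0.2838
Σp_2ᵢ² = 0.05² + 0.16² + 0.33² + 0.32² + 0.14² = 0.0025 + 0.0256 + 0.1089 + 0.1024 + 0.0196 = 0.2590
O = 0.2233 / √(0.2838 × 0.2590) = 0.2233 / 0.27112 = 0.8236
O = 0.8236 > 0.5 → Yes.

Yes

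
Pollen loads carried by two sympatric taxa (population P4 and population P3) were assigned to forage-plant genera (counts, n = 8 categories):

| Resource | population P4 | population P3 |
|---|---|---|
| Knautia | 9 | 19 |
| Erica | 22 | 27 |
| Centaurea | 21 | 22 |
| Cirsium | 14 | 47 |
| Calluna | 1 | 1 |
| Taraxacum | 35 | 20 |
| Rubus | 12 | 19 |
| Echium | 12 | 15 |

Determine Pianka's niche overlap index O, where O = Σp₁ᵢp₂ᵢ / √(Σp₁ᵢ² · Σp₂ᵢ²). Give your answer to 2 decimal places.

Proportions for population P4 (n=126): 9/126=0.0714, 22/126=0.1746, 21/126=0.1667, 14/126=0.1111, 1/126=0.0079, 35/126=0.2778, 12/126=0.0952, 12/126=0.0952
Proportions for population P3 (n=170): 19/170=0.1118, 27/170=0.1588, 22/170=0.1294, 47/170=0.2765, 1/170=0.0059, 20/170=0.1176, 19/170=0.1118, 15/170=0.0882
Σ p₁ᵢp₂ᵢ = 0.007983 + 0.027726 + 0.021571 + 0.030719 + 0.000047 + 0.032669 + 0.010643 + 0.008397 = 0.139755
Σp_1ᵢ² = 0.0714² + 0.1746² + 0.1667² + 0.1111² + 0.0079² + 0.2778² + 0.0952² + 0.0952² = 0.005098 + 0.030485 + 0.027789 + 0.012343 + 0.000062 + 0.077173 + 0.009063 + 0.009063 = 0.171076
Σp_2ᵢ² = 0.1118² + 0.1588² + 0.1294² + 0.2765² + 0.0059² + 0.1176² + 0.1118² + 0.0882² = 0.012499 + 0.025217 + 0.016744 + 0.076452 + 0.000035 + 0.013830 + 0.012499 + 0.007779 = 0.165055
O = 0.139755 / √(0.171076 × 0.165055) = 0.139755 / 0.1680385 = 0.8317

0.83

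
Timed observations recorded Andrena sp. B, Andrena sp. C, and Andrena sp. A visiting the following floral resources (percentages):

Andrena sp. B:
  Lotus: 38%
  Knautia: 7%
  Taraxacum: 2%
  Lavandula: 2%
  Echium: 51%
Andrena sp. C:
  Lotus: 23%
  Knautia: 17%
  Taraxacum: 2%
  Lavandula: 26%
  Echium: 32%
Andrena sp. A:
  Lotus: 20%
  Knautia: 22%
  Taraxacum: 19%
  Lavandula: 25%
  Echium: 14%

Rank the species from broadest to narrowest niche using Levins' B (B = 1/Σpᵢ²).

Andrena sp. A > Andrena sp. C > Andrena sp. B

Convert percentages to proportions (divide by 100).
Σp_Bᵢ² = 0.38² + 0.07² + 0.02² + 0.02² + 0.51² = 0.1444 + 0.0049 + 0.0004 + 0.0004 + 0.2601 = 0.4102
B_B = 1 / 0.4102 = 2.4378
Σp_Cᵢ² = 0.23² + 0.17² + 0.02² + 0.26² + 0.32² = 0.0529 + 0.0289 + 0.0004 + 0.0676 + 0.1024 = 0.2522
B_C = 1 / 0.2522 = 3.9651
Σp_Aᵢ² = 0.20² + 0.22² + 0.19² + 0.25² + 0.14² = 0.0400 + 0.0484 + 0.0361 + 0.0625 + 0.0196 = 0.2066
B_A = 1 / 0.2066 = 4.8403
Ranking by B (broadest → narrowest): Andrena sp. A (4.84) > Andrena sp. C (3.97) > Andrena sp. B (2.44)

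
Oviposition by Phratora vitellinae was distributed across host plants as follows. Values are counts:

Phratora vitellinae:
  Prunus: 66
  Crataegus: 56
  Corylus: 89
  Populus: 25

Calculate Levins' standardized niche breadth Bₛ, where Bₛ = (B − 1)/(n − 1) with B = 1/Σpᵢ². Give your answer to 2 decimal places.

Proportions for Phratora vitellinae (n=236): 66/236=0.2797, 56/236=0.2373, 89/236=0.3771, 25/236=0.1059
Σpᵢ² = 0.2797² + 0.2373² + 0.3771² + 0.1059² = 0.078232 + 0.056311 + 0.142204 + 0.011215 = 0.287962
B = 1 / 0.287962 = 3.4727
Bₛ = (B − 1)/(n − 1) = (3.4727 − 1)/(4 − 1) = 2.4727/3 = 0.8242

0.82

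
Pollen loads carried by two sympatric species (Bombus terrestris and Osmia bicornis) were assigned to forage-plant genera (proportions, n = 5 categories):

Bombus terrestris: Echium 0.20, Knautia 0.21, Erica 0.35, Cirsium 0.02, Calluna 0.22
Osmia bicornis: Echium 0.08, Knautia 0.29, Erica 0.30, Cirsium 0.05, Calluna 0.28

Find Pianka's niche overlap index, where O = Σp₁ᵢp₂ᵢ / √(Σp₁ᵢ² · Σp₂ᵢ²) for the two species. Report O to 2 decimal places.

Σ p₁ᵢp₂ᵢ = 0.0160 + 0.0609 + 0.1050 + 0.0010 + 0.0616 = 0.2445
Σp_1ᵢ² = 0.20² + 0.21² + 0.35² + 0.02² + 0.22² = 0.0400 + 0.0441 + 0.1225 + 0.0004 + 0.0484 = 0.2554
Σp_2ᵢ² = 0.08² + 0.29² + 0.30² + 0.05² + 0.28² = 0.0064 + 0.0841 + 0.0900 + 0.0025 + 0.0784 = 0.2614
O = 0.2445 / √(0.2554 × 0.2614) = 0.2445 / 0.25838 = 0.9463

0.95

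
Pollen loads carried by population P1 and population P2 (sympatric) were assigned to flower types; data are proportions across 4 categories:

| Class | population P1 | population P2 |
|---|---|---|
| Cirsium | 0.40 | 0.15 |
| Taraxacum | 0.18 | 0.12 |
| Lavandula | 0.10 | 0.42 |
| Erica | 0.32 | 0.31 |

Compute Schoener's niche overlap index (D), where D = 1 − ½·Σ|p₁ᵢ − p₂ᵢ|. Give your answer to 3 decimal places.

Σ|p₁ᵢ − p₂ᵢ| = 0.25 + 0.06 + 0.32 + 0.01 = 0.64
D = 1 − ½ × 0.64 = 1 − 0.320 = 0.68000

0.680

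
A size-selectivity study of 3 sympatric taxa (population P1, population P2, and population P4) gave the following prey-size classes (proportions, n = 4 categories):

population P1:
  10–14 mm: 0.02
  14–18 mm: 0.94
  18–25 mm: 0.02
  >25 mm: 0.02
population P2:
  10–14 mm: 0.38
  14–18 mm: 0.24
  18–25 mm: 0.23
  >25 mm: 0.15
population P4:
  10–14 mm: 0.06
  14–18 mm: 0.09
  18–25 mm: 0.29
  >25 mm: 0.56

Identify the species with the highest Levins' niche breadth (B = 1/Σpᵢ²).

Σp_P1ᵢ² = 0.02² + 0.94² + 0.02² + 0.02² = 0.0004 + 0.8836 + 0.0004 + 0.0004 = 0.8848
B_P1 = 1 / 0.8848 = 1.1302
Σp_P2ᵢ² = 0.38² + 0.24² + 0.23² + 0.15² = 0.1444 + 0.0576 + 0.0529 + 0.0225 = 0.2774
B_P2 = 1 / 0.2774 = 3.6049
Σp_P4ᵢ² = 0.06² + 0.09² + 0.29² + 0.56² = 0.0036 + 0.0081 + 0.0841 + 0.3136 = 0.4094
B_P4 = 1 / 0.4094 = 2.4426
Highest B → broadest niche (most generalist): population P2 (B = 3.60).

population P2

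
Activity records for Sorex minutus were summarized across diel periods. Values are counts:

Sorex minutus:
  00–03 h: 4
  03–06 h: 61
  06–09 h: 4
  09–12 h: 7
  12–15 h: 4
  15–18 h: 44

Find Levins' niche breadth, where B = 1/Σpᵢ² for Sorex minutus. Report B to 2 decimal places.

2.67

Proportions for Sorex minutus (n=124): 4/124=0.0323, 61/124=0.4919, 4/124=0.0323, 7/124=0.0565, 4/124=0.0323, 44/124=0.3548
Σpᵢ² = 0.0323² + 0.4919² + 0.0323² + 0.0565² + 0.0323² + 0.3548² = 0.001043 + 0.241966 + 0.001043 + 0.003192 + 0.001043 + 0.125883 = 0.374170
B = 1 / 0.374170 = 2.6726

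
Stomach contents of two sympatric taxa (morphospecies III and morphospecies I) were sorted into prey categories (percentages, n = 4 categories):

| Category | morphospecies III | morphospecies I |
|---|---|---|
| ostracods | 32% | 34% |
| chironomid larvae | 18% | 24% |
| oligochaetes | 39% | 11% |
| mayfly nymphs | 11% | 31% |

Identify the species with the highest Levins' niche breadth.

morphospecies I

Convert percentages to proportions (divide by 100).
Σp_IIIᵢ² = 0.32² + 0.18² + 0.39² + 0.11² = 0.1024 + 0.0324 + 0.1521 + 0.0121 = 0.2990
B_III = 1 / 0.2990 = 3.3445
Σp_Iᵢ² = 0.34² + 0.24² + 0.11² + 0.31² = 0.1156 + 0.0576 + 0.0121 + 0.0961 = 0.2814
B_I = 1 / 0.2814 = 3.5537
Highest B → broadest niche (most generalist): morphospecies I (B = 3.55).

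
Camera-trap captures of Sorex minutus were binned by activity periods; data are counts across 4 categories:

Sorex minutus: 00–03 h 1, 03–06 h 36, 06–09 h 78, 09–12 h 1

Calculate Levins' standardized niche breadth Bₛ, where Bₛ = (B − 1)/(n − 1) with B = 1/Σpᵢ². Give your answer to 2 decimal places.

0.27

Proportions for Sorex minutus (n=116): 1/116=0.0086, 36/116=0.3103, 78/116=0.6724, 1/116=0.0086
Σpᵢ² = 0.0086² + 0.3103² + 0.6724² + 0.0086² = 0.000074 + 0.096286 + 0.452122 + 0.000074 = 0.548556
B = 1 / 0.548556 = 1.8230
Bₛ = (B − 1)/(n − 1) = (1.8230 − 1)/(4 − 1) = 0.8230/3 = 0.2743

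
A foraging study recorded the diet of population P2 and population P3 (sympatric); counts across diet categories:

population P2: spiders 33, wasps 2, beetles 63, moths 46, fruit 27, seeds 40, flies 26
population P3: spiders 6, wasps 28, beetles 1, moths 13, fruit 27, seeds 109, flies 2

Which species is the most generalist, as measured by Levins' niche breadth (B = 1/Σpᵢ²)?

Proportions for population P2 (n=237): 33/237=0.1392, 2/237=0.0084, 63/237=0.2658, 46/237=0.1941, 27/237=0.1139, 40/237=0.1688, 26/237=0.1097
Proportions for population P3 (n=186): 6/186=0.0323, 28/186=0.1505, 1/186=0.0054, 13/186=0.0699, 27/186=0.1452, 109/186=0.5860, 2/186=0.0108
Σp_P2ᵢ² = 0.1392² + 0.0084² + 0.2658² + 0.1941² + 0.1139² + 0.1688² + 0.1097² = 0.019377 + 0.000071 + 0.070650 + 0.037675 + 0.012973 + 0.028493 + 0.012034 = 0.181273
B_P2 = 1 / 0.181273 = 5.5165
Σp_P3ᵢ² = 0.0323² + 0.1505² + 0.0054² + 0.0699² + 0.1452² + 0.5860² + 0.0108² = 0.001043 + 0.022650 + 0.000029 + 0.004886 + 0.021083 + 0.343396 + 0.000117 = 0.393204
B_P3 = 1 / 0.393204 = 2.5432
Highest B → broadest niche (most generalist): population P2 (B = 5.52).

population P2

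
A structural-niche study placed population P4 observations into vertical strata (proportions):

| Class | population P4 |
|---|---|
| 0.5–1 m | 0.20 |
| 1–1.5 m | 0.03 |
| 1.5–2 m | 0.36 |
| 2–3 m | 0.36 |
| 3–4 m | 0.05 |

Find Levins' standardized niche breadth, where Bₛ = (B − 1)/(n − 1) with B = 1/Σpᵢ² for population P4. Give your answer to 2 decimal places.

Σpᵢ² = 0.20² + 0.03² + 0.36² + 0.36² + 0.05² = 0.0400 + 0.0009 + 0.1296 + 0.1296 + 0.0025 = 0.3026
B = 1 / 0.3026 = 3.3047
Bₛ = (B − 1)/(n − 1) = (3.3047 − 1)/(5 − 1) = 2.3047/4 = 0.5762

0.58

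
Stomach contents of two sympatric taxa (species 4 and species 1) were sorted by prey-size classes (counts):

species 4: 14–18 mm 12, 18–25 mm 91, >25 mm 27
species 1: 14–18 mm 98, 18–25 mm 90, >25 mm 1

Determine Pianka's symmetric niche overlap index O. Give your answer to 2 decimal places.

Proportions for species 4 (n=130): 12/130=0.0923, 91/130=0.7000, 27/130=0.2077
Proportions for species 1 (n=189): 98/189=0.5185, 90/189=0.4762, 1/189=0.0053
Σ p₁ᵢp₂ᵢ = 0.047858 + 0.333340 + 0.001101 = 0.382299
Σp_1ᵢ² = 0.0923² + 0.7000² + 0.2077² = 0.008519 + 0.490000 + 0.043139 = 0.541658
Σp_2ᵢ² = 0.5185² + 0.4762² + 0.0053² = 0.268842 + 0.226766 + 0.000028 = 0.495636
O = 0.382299 / √(0.541658 × 0.495636) = 0.382299 / 0.5181363 = 0.7378

0.74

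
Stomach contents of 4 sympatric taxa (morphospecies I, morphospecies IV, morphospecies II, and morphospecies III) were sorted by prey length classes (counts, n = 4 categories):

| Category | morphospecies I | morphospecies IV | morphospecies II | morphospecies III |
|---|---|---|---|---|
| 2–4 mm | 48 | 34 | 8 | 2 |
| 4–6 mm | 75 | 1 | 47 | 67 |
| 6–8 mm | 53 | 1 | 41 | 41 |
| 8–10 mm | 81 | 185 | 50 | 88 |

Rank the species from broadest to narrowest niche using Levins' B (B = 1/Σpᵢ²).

morphospecies I > morphospecies II > morphospecies III > morphospecies IV

Proportions for morphospecies I (n=257): 48/257=0.1868, 75/257=0.2918, 53/257=0.2062, 81/257=0.3152
Proportions for morphospecies IV (n=221): 34/221=0.1538, 1/221=0.0045, 1/221=0.0045, 185/221=0.8371
Proportions for morphospecies II (n=146): 8/146=0.0548, 47/146=0.3219, 41/146=0.2808, 50/146=0.3425
Proportions for morphospecies III (n=198): 2/198=0.0101, 67/198=0.3384, 41/198=0.2071, 88/198=0.4444
Σp_Iᵢ² = 0.1868² + 0.2918² + 0.2062² + 0.3152² = 0.034894 + 0.085147 + 0.042518 + 0.099351 = 0.261910
B_I = 1 / 0.261910 = 3.8181
Σp_IVᵢ² = 0.1538² + 0.0045² + 0.0045² + 0.8371² = 0.023654 + 0.000020 + 0.000020 + 0.700736 = 0.724430
B_IV = 1 / 0.724430 = 1.3804
Σp_IIᵢ² = 0.0548² + 0.3219² + 0.2808² + 0.3425² = 0.003003 + 0.103620 + 0.078849 + 0.117306 = 0.302778
B_II = 1 / 0.302778 = 3.3027
Σp_IIIᵢ² = 0.0101² + 0.3384² + 0.2071² + 0.4444² = 0.000102 + 0.114515 + 0.042890 + 0.197491 = 0.354998
B_III = 1 / 0.354998 = 2.8169
Ranking by B (broadest → narrowest): morphospecies I (3.82) > morphospecies II (3.30) > morphospecies III (2.82) > morphospecies IV (1.38)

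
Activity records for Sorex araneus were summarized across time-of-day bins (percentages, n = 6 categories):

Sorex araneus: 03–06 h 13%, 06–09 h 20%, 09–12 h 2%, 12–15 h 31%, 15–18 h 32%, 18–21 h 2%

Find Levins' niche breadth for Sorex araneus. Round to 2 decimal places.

3.90

Convert percentages to proportions (divide by 100).
Σpᵢ² = 0.13² + 0.20² + 0.02² + 0.31² + 0.32² + 0.02² = 0.0169 + 0.0400 + 0.0004 + 0.0961 + 0.1024 + 0.0004 = 0.2562
B = 1 / 0.2562 = 3.9032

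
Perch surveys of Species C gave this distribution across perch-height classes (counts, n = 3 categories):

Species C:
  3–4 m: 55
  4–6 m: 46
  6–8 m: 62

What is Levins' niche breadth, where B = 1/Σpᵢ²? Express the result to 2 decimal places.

2.96

Proportions for Species C (n=163): 55/163=0.3374, 46/163=0.2822, 62/163=0.3804
Σpᵢ² = 0.3374² + 0.2822² + 0.3804² = 0.113839 + 0.079637 + 0.144704 = 0.338180
B = 1 / 0.338180 = 2.9570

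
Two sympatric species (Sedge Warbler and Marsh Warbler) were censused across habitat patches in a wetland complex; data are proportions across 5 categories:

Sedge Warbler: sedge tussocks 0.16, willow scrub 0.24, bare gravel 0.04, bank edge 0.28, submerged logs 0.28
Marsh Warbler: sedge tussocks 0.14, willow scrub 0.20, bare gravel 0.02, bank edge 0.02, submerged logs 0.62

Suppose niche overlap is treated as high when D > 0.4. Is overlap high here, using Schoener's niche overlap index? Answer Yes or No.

Yes

Σ|p₁ᵢ − p₂ᵢ| = 0.02 + 0.04 + 0.02 + 0.26 + 0.34 = 0.68
D = 1 − ½ × 0.68 = 1 − 0.340 = 0.6600
D = 0.6600 > 0.4 → Yes.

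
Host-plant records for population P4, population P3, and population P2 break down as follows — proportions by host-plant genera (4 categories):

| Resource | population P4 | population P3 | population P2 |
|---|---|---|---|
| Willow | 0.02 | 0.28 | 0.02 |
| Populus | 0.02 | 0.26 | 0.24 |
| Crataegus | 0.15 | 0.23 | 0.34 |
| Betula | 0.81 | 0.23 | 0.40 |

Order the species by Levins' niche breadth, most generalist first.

Σp_P4ᵢ² = 0.02² + 0.02² + 0.15² + 0.81² = 0.0004 + 0.0004 + 0.0225 + 0.6561 = 0.6794
B_P4 = 1 / 0.6794 = 1.4719
Σp_P3ᵢ² = 0.28² + 0.26² + 0.23² + 0.23² = 0.0784 + 0.0676 + 0.0529 + 0.0529 = 0.2518
B_P3 = 1 / 0.2518 = 3.9714
Σp_P2ᵢ² = 0.02² + 0.24² + 0.34² + 0.40² = 0.0004 + 0.0576 + 0.1156 + 0.1600 = 0.3336
B_P2 = 1 / 0.3336 = 2.9976
Ranking by B (broadest → narrowest): population P3 (3.97) > population P2 (3.00) > population P4 (1.47)

population P3 > population P2 > population P4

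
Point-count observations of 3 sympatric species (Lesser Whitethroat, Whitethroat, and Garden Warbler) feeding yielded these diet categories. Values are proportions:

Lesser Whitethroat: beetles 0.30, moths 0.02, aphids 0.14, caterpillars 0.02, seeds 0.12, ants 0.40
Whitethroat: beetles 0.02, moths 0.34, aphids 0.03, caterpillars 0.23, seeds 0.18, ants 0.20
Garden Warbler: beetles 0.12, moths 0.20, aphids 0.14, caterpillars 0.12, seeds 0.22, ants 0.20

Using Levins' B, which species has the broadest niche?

Σp_Lessᵢ² = 0.30² + 0.02² + 0.14² + 0.02² + 0.12² + 0.40² = 0.0900 + 0.0004 + 0.0196 + 0.0004 + 0.0144 + 0.1600 = 0.2848
B_Less = 1 / 0.2848 = 3.5112
Σp_Whitᵢ² = 0.02² + 0.34² + 0.03² + 0.23² + 0.18² + 0.20² = 0.0004 + 0.1156 + 0.0009 + 0.0529 + 0.0324 + 0.0400 = 0.2422
B_Whit = 1 / 0.2422 = 4.1288
Σp_Gardᵢ² = 0.12² + 0.20² + 0.14² + 0.12² + 0.22² + 0.20² = 0.0144 + 0.0400 + 0.0196 + 0.0144 + 0.0484 + 0.0400 = 0.1768
B_Gard = 1 / 0.1768 = 5.6561
Highest B → broadest niche (most generalist): Garden Warbler (B = 5.66).

Garden Warbler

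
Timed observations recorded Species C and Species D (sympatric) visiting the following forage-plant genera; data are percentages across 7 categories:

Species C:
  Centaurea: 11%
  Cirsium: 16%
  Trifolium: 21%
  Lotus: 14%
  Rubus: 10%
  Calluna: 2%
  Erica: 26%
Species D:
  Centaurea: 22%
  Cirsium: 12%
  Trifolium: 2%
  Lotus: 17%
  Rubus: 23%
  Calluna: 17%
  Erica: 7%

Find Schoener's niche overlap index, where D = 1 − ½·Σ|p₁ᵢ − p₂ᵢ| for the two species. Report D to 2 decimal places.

Convert percentages to proportions (divide by 100).
Σ|p₁ᵢ − p₂ᵢ| = 0.11 + 0.04 + 0.19 + 0.03 + 0.13 + 0.15 + 0.19 = 0.84
D = 1 − ½ × 0.84 = 1 − 0.420 = 0.5800

0.58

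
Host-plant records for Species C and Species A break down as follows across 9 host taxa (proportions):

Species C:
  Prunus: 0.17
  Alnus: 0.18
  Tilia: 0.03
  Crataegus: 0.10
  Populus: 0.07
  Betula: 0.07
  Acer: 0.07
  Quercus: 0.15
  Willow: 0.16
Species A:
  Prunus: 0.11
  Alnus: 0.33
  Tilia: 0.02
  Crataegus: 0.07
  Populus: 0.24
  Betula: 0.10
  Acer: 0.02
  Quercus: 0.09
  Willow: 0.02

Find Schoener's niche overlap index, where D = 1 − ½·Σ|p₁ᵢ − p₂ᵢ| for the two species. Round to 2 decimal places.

0.65

Σ|p₁ᵢ − p₂ᵢ| = 0.06 + 0.15 + 0.01 + 0.03 + 0.17 + 0.03 + 0.05 + 0.06 + 0.14 = 0.70
D = 1 − ½ × 0.70 = 1 − 0.350 = 0.6500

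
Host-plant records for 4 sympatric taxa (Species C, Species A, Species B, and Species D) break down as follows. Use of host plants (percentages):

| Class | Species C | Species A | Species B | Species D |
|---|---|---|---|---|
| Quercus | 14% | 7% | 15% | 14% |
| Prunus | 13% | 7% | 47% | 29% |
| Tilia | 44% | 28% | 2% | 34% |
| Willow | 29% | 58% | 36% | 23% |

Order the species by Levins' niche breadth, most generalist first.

Species D > Species C > Species B > Species A

Convert percentages to proportions (divide by 100).
Σp_Cᵢ² = 0.14² + 0.13² + 0.44² + 0.29² = 0.0196 + 0.0169 + 0.1936 + 0.0841 = 0.3142
B_C = 1 / 0.3142 = 3.1827
Σp_Aᵢ² = 0.07² + 0.07² + 0.28² + 0.58² = 0.0049 + 0.0049 + 0.0784 + 0.3364 = 0.4246
B_A = 1 / 0.4246 = 2.3552
Σp_Bᵢ² = 0.15² + 0.47² + 0.02² + 0.36² = 0.0225 + 0.2209 + 0.0004 + 0.1296 = 0.3734
B_B = 1 / 0.3734 = 2.6781
Σp_Dᵢ² = 0.14² + 0.29² + 0.34² + 0.23² = 0.0196 + 0.0841 + 0.1156 + 0.0529 = 0.2722
B_D = 1 / 0.2722 = 3.6738
Ranking by B (broadest → narrowest): Species D (3.67) > Species C (3.18) > Species B (2.68) > Species A (2.36)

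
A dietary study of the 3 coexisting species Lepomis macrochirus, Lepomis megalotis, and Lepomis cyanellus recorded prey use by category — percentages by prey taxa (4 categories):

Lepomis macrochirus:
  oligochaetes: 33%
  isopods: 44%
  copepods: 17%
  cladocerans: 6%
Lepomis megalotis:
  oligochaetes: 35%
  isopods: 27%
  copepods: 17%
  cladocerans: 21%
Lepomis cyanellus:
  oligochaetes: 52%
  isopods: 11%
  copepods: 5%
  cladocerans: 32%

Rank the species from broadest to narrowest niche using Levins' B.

Convert percentages to proportions (divide by 100).
Σp_macrᵢ² = 0.33² + 0.44² + 0.17² + 0.06² = 0.1089 + 0.1936 + 0.0289 + 0.0036 = 0.3350
B_macr = 1 / 0.3350 = 2.9851
Σp_megaᵢ² = 0.35² + 0.27² + 0.17² + 0.21² = 0.1225 + 0.0729 + 0.0289 + 0.0441 = 0.2684
B_mega = 1 / 0.2684 = 3.7258
Σp_cyanᵢ² = 0.52² + 0.11² + 0.05² + 0.32² = 0.2704 + 0.0121 + 0.0025 + 0.1024 = 0.3874
B_cyan = 1 / 0.3874 = 2.5813
Ranking by B (broadest → narrowest): Lepomis megalotis (3.73) > Lepomis macrochirus (2.99) > Lepomis cyanellus (2.58)

Lepomis megalotis > Lepomis macrochirus > Lepomis cyanellus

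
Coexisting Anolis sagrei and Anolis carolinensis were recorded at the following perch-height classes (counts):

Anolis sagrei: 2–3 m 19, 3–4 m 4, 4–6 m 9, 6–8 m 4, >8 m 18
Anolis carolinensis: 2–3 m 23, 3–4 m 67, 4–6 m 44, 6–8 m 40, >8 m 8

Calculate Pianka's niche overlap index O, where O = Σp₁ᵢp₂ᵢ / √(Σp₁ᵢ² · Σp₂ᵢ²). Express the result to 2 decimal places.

0.54

Proportions for Anolis sagrei (n=54): 19/54=0.3519, 4/54=0.0741, 9/54=0.1667, 4/54=0.0741, 18/54=0.3333
Proportions for Anolis carolinensis (n=182): 23/182=0.1264, 67/182=0.3681, 44/182=0.2418, 40/182=0.2198, 8/182=0.0440
Σ p₁ᵢp₂ᵢ = 0.044480 + 0.027276 + 0.040308 + 0.016287 + 0.014665 = 0.143016
Σp_1ᵢ² = 0.3519² + 0.0741² + 0.1667² + 0.0741² + 0.3333² = 0.123834 + 0.005491 + 0.027789 + 0.005491 + 0.111089 = 0.273694
Σp_2ᵢ² = 0.1264² + 0.3681² + 0.2418² + 0.2198² + 0.0440² = 0.015977 + 0.135498 + 0.058467 + 0.048312 + 0.001936 = 0.260190
O = 0.143016 / √(0.273694 × 0.260190) = 0.143016 / 0.2668566 = 0.5359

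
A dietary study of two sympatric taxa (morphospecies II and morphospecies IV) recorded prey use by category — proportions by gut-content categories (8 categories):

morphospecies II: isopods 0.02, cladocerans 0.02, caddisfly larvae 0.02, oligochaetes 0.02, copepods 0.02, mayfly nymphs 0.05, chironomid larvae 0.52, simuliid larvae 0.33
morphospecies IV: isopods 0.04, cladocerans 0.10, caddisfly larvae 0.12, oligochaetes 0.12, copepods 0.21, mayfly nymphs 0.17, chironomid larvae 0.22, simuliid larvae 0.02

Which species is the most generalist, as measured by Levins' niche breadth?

Σp_IIᵢ² = 0.02² + 0.02² + 0.02² + 0.02² + 0.02² + 0.05² + 0.52² + 0.33² = 0.0004 + 0.0004 + 0.0004 + 0.0004 + 0.0004 + 0.0025 + 0.2704 + 0.1089 = 0.3838
B_II = 1 / 0.3838 = 2.6055
Σp_IVᵢ² = 0.04² + 0.10² + 0.12² + 0.12² + 0.21² + 0.17² + 0.22² + 0.02² = 0.0016 + 0.0100 + 0.0144 + 0.0144 + 0.0441 + 0.0289 + 0.0484 + 0.0004 = 0.1622
B_IV = 1 / 0.1622 = 6.1652
Highest B → broadest niche (most generalist): morphospecies IV (B = 6.17).

morphospecies IV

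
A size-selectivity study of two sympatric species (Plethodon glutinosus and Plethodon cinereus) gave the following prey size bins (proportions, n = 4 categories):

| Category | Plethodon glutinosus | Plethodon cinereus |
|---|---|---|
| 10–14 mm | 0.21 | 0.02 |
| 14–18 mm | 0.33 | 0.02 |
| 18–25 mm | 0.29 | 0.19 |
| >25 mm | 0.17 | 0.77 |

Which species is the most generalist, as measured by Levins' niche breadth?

Σp_glutᵢ² = 0.21² + 0.33² + 0.29² + 0.17² = 0.0441 + 0.1089 + 0.0841 + 0.0289 = 0.2660
B_glut = 1 / 0.2660 = 3.7594
Σp_cineᵢ² = 0.02² + 0.02² + 0.19² + 0.77² = 0.0004 + 0.0004 + 0.0361 + 0.5929 = 0.6298
B_cine = 1 / 0.6298 = 1.5878
Highest B → broadest niche (most generalist): Plethodon glutinosus (B = 3.76).

Plethodon glutinosus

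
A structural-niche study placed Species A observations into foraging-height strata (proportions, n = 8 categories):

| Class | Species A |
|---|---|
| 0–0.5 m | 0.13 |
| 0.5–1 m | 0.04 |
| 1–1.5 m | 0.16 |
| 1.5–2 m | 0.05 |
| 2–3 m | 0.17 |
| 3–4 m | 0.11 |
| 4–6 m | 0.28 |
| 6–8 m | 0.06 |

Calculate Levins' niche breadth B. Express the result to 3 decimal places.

Σpᵢ² = 0.13² + 0.04² + 0.16² + 0.05² + 0.17² + 0.11² + 0.28² + 0.06² = 0.0169 + 0.0016 + 0.0256 + 0.0025 + 0.0289 + 0.0121 + 0.0784 + 0.0036 = 0.1696
B = 1 / 0.1696 = 5.89623

5.896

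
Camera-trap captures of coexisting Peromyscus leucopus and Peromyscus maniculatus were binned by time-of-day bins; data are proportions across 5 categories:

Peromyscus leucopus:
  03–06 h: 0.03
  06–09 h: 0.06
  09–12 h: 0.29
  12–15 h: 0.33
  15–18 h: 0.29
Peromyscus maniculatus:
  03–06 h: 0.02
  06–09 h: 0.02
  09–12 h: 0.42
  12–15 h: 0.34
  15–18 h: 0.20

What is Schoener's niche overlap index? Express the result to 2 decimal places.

Σ|p₁ᵢ − p₂ᵢ| = 0.01 + 0.04 + 0.13 + 0.01 + 0.09 = 0.28
D = 1 − ½ × 0.28 = 1 − 0.140 = 0.8600

0.86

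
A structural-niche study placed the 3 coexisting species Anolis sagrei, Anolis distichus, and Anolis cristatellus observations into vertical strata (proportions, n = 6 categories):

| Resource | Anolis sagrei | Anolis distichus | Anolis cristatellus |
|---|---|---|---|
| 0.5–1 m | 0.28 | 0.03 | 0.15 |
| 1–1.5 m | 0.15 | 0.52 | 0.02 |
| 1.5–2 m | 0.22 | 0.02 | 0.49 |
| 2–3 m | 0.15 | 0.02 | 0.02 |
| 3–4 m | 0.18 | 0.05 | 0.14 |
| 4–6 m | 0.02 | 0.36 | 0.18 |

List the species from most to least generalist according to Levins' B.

Σp_sagrᵢ² = 0.28² + 0.15² + 0.22² + 0.15² + 0.18² + 0.02² = 0.0784 + 0.0225 + 0.0484 + 0.0225 + 0.0324 + 0.0004 = 0.2046
B_sagr = 1 / 0.2046 = 4.8876
Σp_distᵢ² = 0.03² + 0.52² + 0.02² + 0.02² + 0.05² + 0.36² = 0.0009 + 0.2704 + 0.0004 + 0.0004 + 0.0025 + 0.1296 = 0.4042
B_dist = 1 / 0.4042 = 2.4740
Σp_crisᵢ² = 0.15² + 0.02² + 0.49² + 0.02² + 0.14² + 0.18² = 0.0225 + 0.0004 + 0.2401 + 0.0004 + 0.0196 + 0.0324 = 0.3154
B_cris = 1 / 0.3154 = 3.1706
Ranking by B (broadest → narrowest): Anolis sagrei (4.89) > Anolis cristatellus (3.17) > Anolis distichus (2.47)

Anolis sagrei > Anolis cristatellus > Anolis distichus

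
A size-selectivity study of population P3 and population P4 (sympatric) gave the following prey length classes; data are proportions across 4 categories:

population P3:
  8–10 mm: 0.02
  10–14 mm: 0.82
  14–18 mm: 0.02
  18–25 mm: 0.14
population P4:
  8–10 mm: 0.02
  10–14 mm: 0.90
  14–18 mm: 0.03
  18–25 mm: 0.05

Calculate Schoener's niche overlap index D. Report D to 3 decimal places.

0.910

Σ|p₁ᵢ − p₂ᵢ| = 0.00 + 0.08 + 0.01 + 0.09 = 0.18
D = 1 − ½ × 0.18 = 1 − 0.090 = 0.91000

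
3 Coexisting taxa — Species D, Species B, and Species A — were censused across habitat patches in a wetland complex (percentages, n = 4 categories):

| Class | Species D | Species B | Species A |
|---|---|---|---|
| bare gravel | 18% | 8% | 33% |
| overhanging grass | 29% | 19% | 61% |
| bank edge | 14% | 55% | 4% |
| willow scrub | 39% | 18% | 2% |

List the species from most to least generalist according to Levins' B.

Convert percentages to proportions (divide by 100).
Σp_Dᵢ² = 0.18² + 0.29² + 0.14² + 0.39² = 0.0324 + 0.0841 + 0.0196 + 0.1521 = 0.2882
B_D = 1 / 0.2882 = 3.4698
Σp_Bᵢ² = 0.08² + 0.19² + 0.55² + 0.18² = 0.0064 + 0.0361 + 0.3025 + 0.0324 = 0.3774
B_B = 1 / 0.3774 = 2.6497
Σp_Aᵢ² = 0.33² + 0.61² + 0.04² + 0.02² = 0.1089 + 0.3721 + 0.0016 + 0.0004 = 0.4830
B_A = 1 / 0.4830 = 2.0704
Ranking by B (broadest → narrowest): Species D (3.47) > Species B (2.65) > Species A (2.07)

Species D > Species B > Species A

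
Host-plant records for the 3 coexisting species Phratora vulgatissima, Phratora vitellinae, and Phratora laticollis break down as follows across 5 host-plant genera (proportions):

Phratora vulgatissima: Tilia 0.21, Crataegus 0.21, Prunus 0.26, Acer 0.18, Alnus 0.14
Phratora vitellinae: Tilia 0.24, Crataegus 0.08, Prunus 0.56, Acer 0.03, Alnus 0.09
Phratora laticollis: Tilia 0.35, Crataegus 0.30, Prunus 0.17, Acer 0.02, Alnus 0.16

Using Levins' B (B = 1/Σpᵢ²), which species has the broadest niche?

Phratora vulgatissima

Σp_vulgᵢ² = 0.21² + 0.21² + 0.26² + 0.18² + 0.14² = 0.0441 + 0.0441 + 0.0676 + 0.0324 + 0.0196 = 0.2078
B_vulg = 1 / 0.2078 = 4.8123
Σp_viteᵢ² = 0.24² + 0.08² + 0.56² + 0.03² + 0.09² = 0.0576 + 0.0064 + 0.3136 + 0.0009 + 0.0081 = 0.3866
B_vite = 1 / 0.3866 = 2.5867
Σp_latiᵢ² = 0.35² + 0.30² + 0.17² + 0.02² + 0.16² = 0.1225 + 0.0900 + 0.0289 + 0.0004 + 0.0256 = 0.2674
B_lati = 1 / 0.2674 = 3.7397
Highest B → broadest niche (most generalist): Phratora vulgatissima (B = 4.81).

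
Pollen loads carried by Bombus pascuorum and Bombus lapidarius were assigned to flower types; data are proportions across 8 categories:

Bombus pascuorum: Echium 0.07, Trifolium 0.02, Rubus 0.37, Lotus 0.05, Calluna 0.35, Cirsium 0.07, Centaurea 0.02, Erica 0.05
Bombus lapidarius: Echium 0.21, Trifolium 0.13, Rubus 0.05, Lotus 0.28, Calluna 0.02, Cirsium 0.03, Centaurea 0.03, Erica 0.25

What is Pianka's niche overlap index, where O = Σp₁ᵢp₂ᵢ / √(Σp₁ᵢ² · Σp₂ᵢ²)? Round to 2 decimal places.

0.30

Σ p₁ᵢp₂ᵢ = 0.0147 + 0.0026 + 0.0185 + 0.0140 + 0.0070 + 0.0021 + 0.0006 + 0.0125 = 0.0720
Σp_1ᵢ² = 0.07² + 0.02² + 0.37² + 0.05² + 0.35² + 0.07² + 0.02² + 0.05² = 0.0049 + 0.0004 + 0.1369 + 0.0025 + 0.1225 + 0.0049 + 0.0004 + 0.0025 = 0.2750
Σp_2ᵢ² = 0.21² + 0.13² + 0.05² + 0.28² + 0.02² + 0.03² + 0.03² + 0.25² = 0.0441 + 0.0169 + 0.0025 + 0.0784 + 0.0004 + 0.0009 + 0.0009 + 0.0625 = 0.2066
O = 0.0720 / √(0.2750 × 0.2066) = 0.0720 / 0.23836 = 0.3021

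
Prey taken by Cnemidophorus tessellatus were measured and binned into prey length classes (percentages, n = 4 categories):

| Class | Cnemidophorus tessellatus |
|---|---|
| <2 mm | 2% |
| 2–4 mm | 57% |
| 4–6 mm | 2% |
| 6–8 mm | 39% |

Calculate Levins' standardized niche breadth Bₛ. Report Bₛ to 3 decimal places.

0.364

Convert percentages to proportions (divide by 100).
Σpᵢ² = 0.02² + 0.57² + 0.02² + 0.39² = 0.0004 + 0.3249 + 0.0004 + 0.1521 = 0.4778
B = 1 / 0.4778 = 2.09293
Bₛ = (B − 1)/(n − 1) = (2.09293 − 1)/(4 − 1) = 1.09293/3 = 0.36431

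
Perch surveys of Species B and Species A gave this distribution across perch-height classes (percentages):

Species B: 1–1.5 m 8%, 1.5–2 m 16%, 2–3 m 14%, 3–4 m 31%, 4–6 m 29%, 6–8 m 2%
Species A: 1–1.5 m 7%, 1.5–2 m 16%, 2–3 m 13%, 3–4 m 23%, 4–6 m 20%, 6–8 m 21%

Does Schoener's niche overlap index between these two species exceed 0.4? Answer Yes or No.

Yes

Convert percentages to proportions (divide by 100).
Σ|p₁ᵢ − p₂ᵢ| = 0.01 + 0.00 + 0.01 + 0.08 + 0.09 + 0.19 = 0.38
D = 1 − ½ × 0.38 = 1 − 0.190 = 0.8100
D = 0.8100 > 0.4 → Yes.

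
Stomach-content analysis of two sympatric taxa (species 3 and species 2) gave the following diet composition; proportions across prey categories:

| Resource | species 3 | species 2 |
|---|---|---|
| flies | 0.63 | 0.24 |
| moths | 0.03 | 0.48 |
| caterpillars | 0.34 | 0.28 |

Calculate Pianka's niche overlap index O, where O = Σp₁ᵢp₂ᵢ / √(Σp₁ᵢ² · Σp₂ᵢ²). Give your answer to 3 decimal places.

Σ p₁ᵢp₂ᵢ = 0.1512 + 0.0144 + 0.0952 = 0.2608
Σp_1ᵢ² = 0.63² + 0.03² + 0.34² = 0.3969 + 0.0009 + 0.1156 = 0.5134
Σp_2ᵢ² = 0.24² + 0.48² + 0.28² = 0.0576 + 0.2304 + 0.0784 = 0.3664
O = 0.2608 / √(0.5134 × 0.3664) = 0.2608 / 0.433716 = 0.60132

0.601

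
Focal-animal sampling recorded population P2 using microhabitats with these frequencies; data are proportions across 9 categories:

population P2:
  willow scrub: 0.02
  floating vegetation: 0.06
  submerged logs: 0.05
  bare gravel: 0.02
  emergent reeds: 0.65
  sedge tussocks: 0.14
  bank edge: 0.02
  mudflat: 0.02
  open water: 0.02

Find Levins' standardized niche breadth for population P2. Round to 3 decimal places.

0.153

Σpᵢ² = 0.02² + 0.06² + 0.05² + 0.02² + 0.65² + 0.14² + 0.02² + 0.02² + 0.02² = 0.0004 + 0.0036 + 0.0025 + 0.0004 + 0.4225 + 0.0196 + 0.0004 + 0.0004 + 0.0004 = 0.4502
B = 1 / 0.4502 = 2.22124
Bₛ = (B − 1)/(n − 1) = (2.22124 − 1)/(9 − 1) = 1.22124/8 = 0.15266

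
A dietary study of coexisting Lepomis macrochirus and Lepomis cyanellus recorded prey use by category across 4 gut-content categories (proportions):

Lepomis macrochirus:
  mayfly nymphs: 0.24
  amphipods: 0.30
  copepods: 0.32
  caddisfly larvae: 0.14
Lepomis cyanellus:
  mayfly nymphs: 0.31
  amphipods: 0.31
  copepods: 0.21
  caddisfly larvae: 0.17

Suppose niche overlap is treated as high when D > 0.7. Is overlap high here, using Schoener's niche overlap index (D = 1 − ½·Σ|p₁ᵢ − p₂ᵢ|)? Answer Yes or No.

Yes

Σ|p₁ᵢ − p₂ᵢ| = 0.07 + 0.01 + 0.11 + 0.03 = 0.22
D = 1 − ½ × 0.22 = 1 − 0.110 = 0.8900
D = 0.8900 > 0.7 → Yes.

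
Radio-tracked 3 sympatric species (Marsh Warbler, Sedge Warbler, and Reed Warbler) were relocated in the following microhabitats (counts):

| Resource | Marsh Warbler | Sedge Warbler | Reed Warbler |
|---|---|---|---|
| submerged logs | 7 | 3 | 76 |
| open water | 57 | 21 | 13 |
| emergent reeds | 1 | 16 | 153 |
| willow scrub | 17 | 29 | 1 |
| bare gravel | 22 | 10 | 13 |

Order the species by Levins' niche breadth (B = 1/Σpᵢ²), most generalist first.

Proportions for Marsh Warbler (n=104): 7/104=0.0673, 57/104=0.5481, 1/104=0.0096, 17/104=0.1635, 22/104=0.2115
Proportions for Sedge Warbler (n=79): 3/79=0.0380, 21/79=0.2658, 16/79=0.2025, 29/79=0.3671, 10/79=0.1266
Proportions for Reed Warbler (n=256): 76/256=0.2969, 13/256=0.0508, 153/256=0.5977, 1/256=0.0039, 13/256=0.0508
Σp_Marsᵢ² = 0.0673² + 0.5481² + 0.0096² + 0.1635² + 0.2115² = 0.004529 + 0.300414 + 0.000092 + 0.026732 + 0.044732 = 0.376499
B_Mars = 1 / 0.376499 = 2.6560
Σp_Sedgᵢ² = 0.0380² + 0.2658² + 0.2025² + 0.3671² + 0.1266² = 0.001444 + 0.070650 + 0.041006 + 0.134762 + 0.016028 = 0.263890
B_Sedg = 1 / 0.263890 = 3.7895
Σp_Reedᵢ² = 0.2969² + 0.0508² + 0.5977² + 0.0039² + 0.0508² = 0.088150 + 0.002581 + 0.357245 + 0.000015 + 0.002581 = 0.450572
B_Reed = 1 / 0.450572 = 2.2194
Ranking by B (broadest → narrowest): Sedge Warbler (3.79) > Marsh Warbler (2.66) > Reed Warbler (2.22)

Sedge Warbler > Marsh Warbler > Reed Warbler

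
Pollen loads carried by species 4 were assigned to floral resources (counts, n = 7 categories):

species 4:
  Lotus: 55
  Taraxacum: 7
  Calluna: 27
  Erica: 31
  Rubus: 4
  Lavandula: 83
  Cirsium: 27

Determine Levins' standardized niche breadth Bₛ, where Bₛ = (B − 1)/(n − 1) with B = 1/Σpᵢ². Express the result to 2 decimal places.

Proportions for species 4 (n=234): 55/234=0.2350, 7/234=0.0299, 27/234=0.1154, 31/234=0.1325, 4/234=0.0171, 83/234=0.3547, 27/234=0.1154
Σpᵢ² = 0.2350² + 0.0299² + 0.1154² + 0.1325² + 0.0171² + 0.3547² + 0.1154² = 0.055225 + 0.000894 + 0.013317 + 0.017556 + 0.000292 + 0.125812 + 0.013317 = 0.226413
B = 1 / 0.226413 = 4.4167
Bₛ = (B − 1)/(n − 1) = (4.4167 − 1)/(7 − 1) = 3.4167/6 = 0.5695

0.57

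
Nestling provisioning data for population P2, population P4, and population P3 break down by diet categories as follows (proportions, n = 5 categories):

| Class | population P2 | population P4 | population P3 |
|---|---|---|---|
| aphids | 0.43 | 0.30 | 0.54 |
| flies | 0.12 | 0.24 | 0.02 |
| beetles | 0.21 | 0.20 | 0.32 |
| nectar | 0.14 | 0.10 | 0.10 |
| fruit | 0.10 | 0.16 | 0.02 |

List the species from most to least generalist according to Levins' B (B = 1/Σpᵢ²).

population P4 > population P2 > population P3

Σp_P2ᵢ² = 0.43² + 0.12² + 0.21² + 0.14² + 0.10² = 0.1849 + 0.0144 + 0.0441 + 0.0196 + 0.0100 = 0.2730
B_P2 = 1 / 0.2730 = 3.6630
Σp_P4ᵢ² = 0.30² + 0.24² + 0.20² + 0.10² + 0.16² = 0.0900 + 0.0576 + 0.0400 + 0.0100 + 0.0256 = 0.2232
B_P4 = 1 / 0.2232 = 4.4803
Σp_P3ᵢ² = 0.54² + 0.02² + 0.32² + 0.10² + 0.02² = 0.2916 + 0.0004 + 0.1024 + 0.0100 + 0.0004 = 0.4048
B_P3 = 1 / 0.4048 = 2.4704
Ranking by B (broadest → narrowest): population P4 (4.48) > population P2 (3.66) > population P3 (2.47)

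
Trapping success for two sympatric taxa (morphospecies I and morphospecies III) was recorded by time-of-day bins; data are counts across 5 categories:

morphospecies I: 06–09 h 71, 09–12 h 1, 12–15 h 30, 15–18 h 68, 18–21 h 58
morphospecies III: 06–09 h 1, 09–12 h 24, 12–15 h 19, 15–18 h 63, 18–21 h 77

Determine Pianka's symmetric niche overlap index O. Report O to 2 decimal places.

Proportions for morphospecies I (n=228): 71/228=0.3114, 1/228=0.0044, 30/228=0.1316, 68/228=0.2982, 58/228=0.2544
Proportions for morphospecies III (n=184): 1/184=0.0054, 24/184=0.1304, 19/184=0.1033, 63/184=0.3424, 77/184=0.4185
Σ p₁ᵢp₂ᵢ = 0.001682 + 0.000574 + 0.013594 + 0.102104 + 0.106466 = 0.224420
Σp_1ᵢ² = 0.3114² + 0.0044² + 0.1316² + 0.2982² + 0.2544² = 0.096970 + 0.000019 + 0.017319 + 0.088923 + 0.064719 = 0.267950
Σp_2ᵢ² = 0.0054² + 0.1304² + 0.1033² + 0.3424² + 0.4185² = 0.000029 + 0.017004 + 0.010671 + 0.117238 + 0.175142 = 0.320084
O = 0.224420 / √(0.267950 × 0.320084) = 0.224420 / 0.2928592 = 0.7663

0.77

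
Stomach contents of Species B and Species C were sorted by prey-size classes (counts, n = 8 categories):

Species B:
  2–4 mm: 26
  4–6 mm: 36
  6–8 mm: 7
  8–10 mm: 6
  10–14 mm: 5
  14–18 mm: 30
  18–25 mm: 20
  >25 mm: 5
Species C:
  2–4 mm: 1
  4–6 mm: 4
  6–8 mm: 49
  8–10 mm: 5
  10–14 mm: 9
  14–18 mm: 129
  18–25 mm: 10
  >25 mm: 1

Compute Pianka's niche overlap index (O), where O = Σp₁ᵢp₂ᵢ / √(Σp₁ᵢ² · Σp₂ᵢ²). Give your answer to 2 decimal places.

Proportions for Species B (n=135): 26/135=0.1926, 36/135=0.2667, 7/135=0.0519, 6/135=0.0444, 5/135=0.0370, 30/135=0.2222, 20/135=0.1481, 5/135=0.0370
Proportions for Species C (n=208): 1/208=0.0048, 4/208=0.0192, 49/208=0.2356, 5/208=0.0240, 9/208=0.0433, 129/208=0.6202, 10/208=0.0481, 1/208=0.0048
Σ p₁ᵢp₂ᵢ = 0.000924 + 0.005121 + 0.012228 + 0.001066 + 0.001602 + 0.137808 + 0.007124 + 0.000178 = 0.166051
Σp_1ᵢ² = 0.1926² + 0.2667² + 0.0519² + 0.0444² + 0.0370² + 0.2222² + 0.1481² + 0.0370² = 0.037095 + 0.071129 + 0.002694 + 0.001971 + 0.001369 + 0.049373 + 0.021934 + 0.001369 = 0.186934
Σp_2ᵢ² = 0.0048² + 0.0192² + 0.2356² + 0.0240² + 0.0433² + 0.6202² + 0.0481² + 0.0048² = 0.000023 + 0.000369 + 0.055507 + 0.000576 + 0.001875 + 0.384648 + 0.002314 + 0.000023 = 0.445335
O = 0.166051 / √(0.186934 × 0.445335) = 0.166051 / 0.2885277 = 0.5755

0.58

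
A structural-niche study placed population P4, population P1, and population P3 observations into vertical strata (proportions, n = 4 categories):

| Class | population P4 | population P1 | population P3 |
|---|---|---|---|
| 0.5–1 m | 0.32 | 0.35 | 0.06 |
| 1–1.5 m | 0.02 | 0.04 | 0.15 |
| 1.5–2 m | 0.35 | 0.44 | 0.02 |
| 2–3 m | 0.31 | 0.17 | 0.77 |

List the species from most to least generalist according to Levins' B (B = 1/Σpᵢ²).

Σp_P4ᵢ² = 0.32² + 0.02² + 0.35² + 0.31² = 0.1024 + 0.0004 + 0.1225 + 0.0961 = 0.3214
B_P4 = 1 / 0.3214 = 3.1114
Σp_P1ᵢ² = 0.35² + 0.04² + 0.44² + 0.17² = 0.1225 + 0.0016 + 0.1936 + 0.0289 = 0.3466
B_P1 = 1 / 0.3466 = 2.8852
Σp_P3ᵢ² = 0.06² + 0.15² + 0.02² + 0.77² = 0.0036 + 0.0225 + 0.0004 + 0.5929 = 0.6194
B_P3 = 1 / 0.6194 = 1.6145
Ranking by B (broadest → narrowest): population P4 (3.11) > population P1 (2.89) > population P3 (1.61)

population P4 > population P1 > population P3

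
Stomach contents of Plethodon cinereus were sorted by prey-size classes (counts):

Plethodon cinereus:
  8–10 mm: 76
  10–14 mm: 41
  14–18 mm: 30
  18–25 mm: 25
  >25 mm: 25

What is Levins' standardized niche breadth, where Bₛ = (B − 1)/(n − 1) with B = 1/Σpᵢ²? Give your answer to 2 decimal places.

0.76

Proportions for Plethodon cinereus (n=197): 76/197=0.3858, 41/197=0.2081, 30/197=0.1523, 25/197=0.1269, 25/197=0.1269
Σpᵢ² = 0.3858² + 0.2081² + 0.1523² + 0.1269² + 0.1269² = 0.148842 + 0.043306 + 0.023195 + 0.016104 + 0.016104 = 0.247551
B = 1 / 0.247551 = 4.0396
Bₛ = (B − 1)/(n − 1) = (4.0396 − 1)/(5 − 1) = 3.0396/4 = 0.7599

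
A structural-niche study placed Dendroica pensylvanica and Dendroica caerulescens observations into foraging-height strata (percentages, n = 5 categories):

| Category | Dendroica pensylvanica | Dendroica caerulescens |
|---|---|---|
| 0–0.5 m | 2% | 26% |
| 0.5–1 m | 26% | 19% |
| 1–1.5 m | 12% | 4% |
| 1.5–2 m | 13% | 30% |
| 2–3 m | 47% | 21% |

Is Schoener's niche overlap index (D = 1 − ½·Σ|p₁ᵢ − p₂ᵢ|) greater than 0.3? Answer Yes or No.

Yes

Convert percentages to proportions (divide by 100).
Σ|p₁ᵢ − p₂ᵢ| = 0.24 + 0.07 + 0.08 + 0.17 + 0.26 = 0.82
D = 1 − ½ × 0.82 = 1 − 0.410 = 0.5900
D = 0.5900 > 0.3 → Yes.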